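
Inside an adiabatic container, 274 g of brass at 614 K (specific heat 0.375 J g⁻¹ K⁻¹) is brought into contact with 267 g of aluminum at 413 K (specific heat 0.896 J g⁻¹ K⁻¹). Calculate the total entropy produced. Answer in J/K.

Energy balance: T_f = (m₁c₁T₁ + m₂c₂T₂)/(m₁c₁ + m₂c₂) = 473.39 K.
ΔS₁ = m₁c₁ ln(T_f/T₁) = 102.75 × ln(473.39/614) = -26.72 J/K.
ΔS₂ = m₂c₂ ln(T_f/T₂) = 239.232 × ln(473.39/413) = 32.65 J/K.
ΔS_total = -26.72 + 32.65 = 5.93 J/K.

ΔS_total = 5.93 J/K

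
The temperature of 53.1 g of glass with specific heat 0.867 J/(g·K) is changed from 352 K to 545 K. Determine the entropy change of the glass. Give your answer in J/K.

ΔS = ∫dQ_rev/T = m c ln(T₂/T₁) = 53.1 × 0.867 × ln(545/352) = 20.1 J/K.

ΔS = 20.1 J/K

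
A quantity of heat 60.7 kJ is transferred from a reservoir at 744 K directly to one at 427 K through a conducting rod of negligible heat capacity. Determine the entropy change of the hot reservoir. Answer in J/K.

ΔS_hot = -81.6 J/K

The hot reservoir loses heat Q, so ΔS_hot = −Q/T_H = −60700/744 = -81.6 J/K.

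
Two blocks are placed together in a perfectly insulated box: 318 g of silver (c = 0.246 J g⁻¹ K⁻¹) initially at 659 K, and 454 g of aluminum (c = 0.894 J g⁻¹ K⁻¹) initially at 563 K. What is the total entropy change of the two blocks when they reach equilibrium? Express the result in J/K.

ΔS_total = 0.842 J/K

Energy balance: T_f = (m₁c₁T₁ + m₂c₂T₂)/(m₁c₁ + m₂c₂) = 578.51 K.
ΔS₁ = m₁c₁ ln(T_f/T₁) = 78.228 × ln(578.51/659) = -10.19 J/K.
ΔS₂ = m₂c₂ ln(T_f/T₂) = 405.876 × ln(578.51/563) = 11.032 J/K.
ΔS_total = -10.19 + 11.032 = 0.842 J/K.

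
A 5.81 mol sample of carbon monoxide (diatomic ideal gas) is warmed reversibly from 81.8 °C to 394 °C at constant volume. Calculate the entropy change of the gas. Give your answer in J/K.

ΔS = 76.2 J/K

In kelvin: T₁ = 354.95 K, T₂ = 667.15 K. At constant volume, ΔS = nC_V ln(T₂/T₁) with C_V = 5R/2 = 20.79 J mol⁻¹ K⁻¹.
ΔS = 5.81 × 20.79 × ln(667.15/354.95) = 76.2 J/K.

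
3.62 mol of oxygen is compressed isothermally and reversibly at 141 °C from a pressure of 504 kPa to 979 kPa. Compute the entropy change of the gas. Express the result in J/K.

For an isothermal ideal gas ΔS_gas = nR ln(P₁/P₂) = 3.62 × 8.314 × ln(504/979) = -20 J/K.

ΔS_gas = -20 J/K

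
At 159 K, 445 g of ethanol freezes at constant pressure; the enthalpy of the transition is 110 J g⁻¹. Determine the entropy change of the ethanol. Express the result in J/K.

Heat released by the substance: Q = −mL = −445 × 110 = −48950 J.
At constant T, ΔS = Q_rev/T = −48950 / 159 = -308 J/K.

ΔS = -308 J/K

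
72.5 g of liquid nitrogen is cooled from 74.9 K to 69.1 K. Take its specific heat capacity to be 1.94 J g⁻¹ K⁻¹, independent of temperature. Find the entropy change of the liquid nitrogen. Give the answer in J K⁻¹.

ΔS = ∫dQ_rev/T = m c ln(T₂/T₁) = 72.5 × 1.94 × ln(69.1/74.9) = -11.3 J/K.

ΔS = -11.3 J/K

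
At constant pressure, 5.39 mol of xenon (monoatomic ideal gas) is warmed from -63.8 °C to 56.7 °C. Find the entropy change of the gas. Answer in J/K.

In kelvin: T₁ = 209.35 K, T₂ = 329.85 K. At constant pressure, ΔS = nC_p ln(T₂/T₁) with C_p = 5R/2 = 20.79 J mol⁻¹ K⁻¹.
ΔS = 5.39 × 20.79 × ln(329.85/209.35) = 50.9 J/K.

ΔS = 50.9 J/K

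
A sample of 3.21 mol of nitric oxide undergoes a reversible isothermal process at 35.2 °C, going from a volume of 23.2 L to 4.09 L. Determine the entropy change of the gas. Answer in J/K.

For an isothermal ideal gas ΔS_gas = nR ln(V₂/V₁) = 3.21 × 8.314 × ln(4.09/23.2) = -46.3 J/K.

ΔS_gas = -46.3 J/K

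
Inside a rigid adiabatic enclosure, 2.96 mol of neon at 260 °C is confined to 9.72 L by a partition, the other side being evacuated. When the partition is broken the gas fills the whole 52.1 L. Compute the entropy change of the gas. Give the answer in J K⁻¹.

ΔS_gas = 41.3 J/K

For an ideal gas in free expansion Q = 0 and W = 0, so T is unchanged.
Entropy is a state function; using a reversible isothermal path, ΔS_gas = nR ln(V₂/V₁) = 2.96 × 8.314 × ln(52.1/9.72) = 41.3 J/K.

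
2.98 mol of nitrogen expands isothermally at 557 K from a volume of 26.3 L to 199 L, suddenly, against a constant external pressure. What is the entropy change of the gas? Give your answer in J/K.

Entropy is a state function, so ΔS_gas depends only on the end states.
For an isothermal ideal gas ΔS_gas = nR ln(V₂/V₁) = 2.98 × 8.314 × ln(199/26.3) = 50.1 J/K.

ΔS_gas = 50.1 J/K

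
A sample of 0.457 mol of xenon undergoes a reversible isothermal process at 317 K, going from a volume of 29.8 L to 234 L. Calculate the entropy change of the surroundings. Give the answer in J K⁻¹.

For an isothermal ideal gas ΔS_gas = nR ln(V₂/V₁) = 0.457 × 8.314 × ln(234/29.8) = 7.83 J/K.
The process is reversible, so ΔS_surr = −ΔS_gas = -7.83 J/K and ΔS_universe = 0.

ΔS_surr = -7.83 J/K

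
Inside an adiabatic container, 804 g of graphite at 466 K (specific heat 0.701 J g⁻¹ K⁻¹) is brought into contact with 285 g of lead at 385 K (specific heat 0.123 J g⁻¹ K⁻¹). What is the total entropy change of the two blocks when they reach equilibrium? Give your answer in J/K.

Energy balance: T_f = (m₁c₁T₁ + m₂c₂T₂)/(m₁c₁ + m₂c₂) = 461.26 K.
ΔS₁ = m₁c₁ ln(T_f/T₁) = 563.604 × ln(461.26/466) = -5.766 J/K.
ΔS₂ = m₂c₂ ln(T_f/T₂) = 35.055 × ln(461.26/385) = 6.335 J/K.
ΔS_total = -5.766 + 6.335 = 0.569 J/K.

ΔS_total = 0.569 J/K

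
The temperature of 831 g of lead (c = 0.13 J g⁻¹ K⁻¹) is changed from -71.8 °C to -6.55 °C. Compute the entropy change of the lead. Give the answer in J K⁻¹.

In kelvin: T₁ = 201.35 K, T₂ = 266.6 K. ΔS = ∫dQ_rev/T = m c ln(T₂/T₁) = 831 × 0.13 × ln(266.6/201.35) = 30.3 J/K.

ΔS = 30.3 J/K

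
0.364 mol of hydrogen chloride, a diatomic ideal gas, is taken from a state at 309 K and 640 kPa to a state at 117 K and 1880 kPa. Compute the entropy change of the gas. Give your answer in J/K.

ΔS = -13.5 J/K

ΔS = nC_p ln(T₂/T₁) − nR ln(P₂/P₁), with C_p = 7R/2 = 29.1 J mol⁻¹ K⁻¹ for a diatomic ideal gas.
ΔS = 0.364 × [29.1 × ln(117/309) − 8.314 × ln(1880/640)] = -13.5 J/K.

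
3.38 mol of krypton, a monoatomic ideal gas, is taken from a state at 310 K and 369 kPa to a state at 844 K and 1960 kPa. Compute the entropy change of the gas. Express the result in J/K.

ΔS = nC_p ln(T₂/T₁) − nR ln(P₂/P₁), with C_p = 5R/2 = 20.79 J mol⁻¹ K⁻¹ for a monoatomic ideal gas.
ΔS = 3.38 × [20.79 × ln(844/310) − 8.314 × ln(1960/369)] = 23.4 J/K.

ΔS = 23.4 J/K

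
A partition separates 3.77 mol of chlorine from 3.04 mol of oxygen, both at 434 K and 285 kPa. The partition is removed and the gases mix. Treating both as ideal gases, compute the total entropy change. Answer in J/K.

Mole fractions: x_A = 3.77/6.81 = 0.554, x_B = 0.446.
ΔS_mix = −R(n_A ln x_A + n_B ln x_B) = −8.314 × (3.77 ln 0.554 + 3.04 ln 0.446) = 38.9 J/K.

ΔS_mix = 38.9 J/K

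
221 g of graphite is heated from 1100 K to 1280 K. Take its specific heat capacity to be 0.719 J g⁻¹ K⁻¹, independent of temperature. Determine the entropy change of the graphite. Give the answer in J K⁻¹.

ΔS = 24.1 J/K

ΔS = ∫dQ_rev/T = m c ln(T₂/T₁) = 221 × 0.719 × ln(1280/1100) = 24.1 J/K.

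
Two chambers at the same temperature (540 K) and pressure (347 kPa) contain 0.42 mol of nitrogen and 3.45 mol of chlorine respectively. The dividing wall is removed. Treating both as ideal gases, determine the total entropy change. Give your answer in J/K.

ΔS_mix = 11 J/K

Mole fractions: x_A = 0.42/3.87 = 0.109, x_B = 0.891.
ΔS_mix = −R(n_A ln x_A + n_B ln x_B) = −8.314 × (0.42 ln 0.109 + 3.45 ln 0.891) = 11 J/K.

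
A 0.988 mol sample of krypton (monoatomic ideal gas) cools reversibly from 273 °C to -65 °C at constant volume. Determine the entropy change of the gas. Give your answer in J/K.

In kelvin: T₁ = 546.15 K, T₂ = 208.15 K. At constant volume, ΔS = nC_V ln(T₂/T₁) with C_V = 3R/2 = 12.47 J mol⁻¹ K⁻¹.
ΔS = 0.988 × 12.47 × ln(208.15/546.15) = -11.9 J/K.

ΔS = -11.9 J/K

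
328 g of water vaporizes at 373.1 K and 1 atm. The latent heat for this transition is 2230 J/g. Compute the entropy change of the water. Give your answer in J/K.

Heat absorbed by the substance: Q = mL = 328 × 2230 = 731440 J.
At constant T, ΔS = Q_rev/T = 731440 / 373.1 = 1960 J/K.

ΔS = 1960 J/K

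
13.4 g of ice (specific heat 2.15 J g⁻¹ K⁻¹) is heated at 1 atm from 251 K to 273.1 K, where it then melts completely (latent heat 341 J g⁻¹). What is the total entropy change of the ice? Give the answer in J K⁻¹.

Warming step: ΔS₁ = m c ln(T_tr/T_i) = 13.4 × 2.15 × ln(273.1/251) = 2.431 J/K.
Phase change: ΔS₂ = +mL/T_tr = 13.4 × 341 / 273.1 = 16.73 J/K.
ΔS_total = (2.431) + (16.73) = 19.2 J/K.

ΔS = 19.2 J/K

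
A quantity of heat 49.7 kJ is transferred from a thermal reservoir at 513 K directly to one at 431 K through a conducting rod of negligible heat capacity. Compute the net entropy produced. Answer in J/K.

ΔS_total = 18.4 J/K

ΔS_hot = −Q/T_H = −49700/513 = -96.88 J/K and ΔS_cold = +Q/T_C = 49700/431 = 115.3 J/K.
ΔS_total = -96.88 + 115.3 = 18.4 J/K, positive as the second law requires.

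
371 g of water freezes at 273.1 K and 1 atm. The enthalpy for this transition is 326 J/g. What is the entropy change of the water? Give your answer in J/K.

ΔS = -443 J/K

Heat released by the substance: Q = −mL = −371 × 326 = −120946 J.
At constant T, ΔS = Q_rev/T = −120946 / 273.1 = -443 J/K.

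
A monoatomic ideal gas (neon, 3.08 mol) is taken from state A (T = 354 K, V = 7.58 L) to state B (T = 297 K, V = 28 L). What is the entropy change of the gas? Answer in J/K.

Entropy is a state function: ΔS = nC_V ln(T₂/T₁) + nR ln(V₂/V₁), with C_V = 3R/2 = 12.47 J mol⁻¹ K⁻¹ for a monoatomic ideal gas.
ΔS = 3.08 × [12.47 × ln(297/354) + 8.314 × ln(28/7.58)] = 26.7 J/K.

ΔS = 26.7 J/K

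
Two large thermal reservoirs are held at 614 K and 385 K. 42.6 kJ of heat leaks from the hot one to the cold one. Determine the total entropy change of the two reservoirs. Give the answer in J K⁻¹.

ΔS_hot = −Q/T_H = −42600/614 = -69.381 J/K and ΔS_cold = +Q/T_C = 42600/385 = 110.65 J/K.
ΔS_total = -69.381 + 110.65 = 41.3 J/K, positive as the second law requires.

ΔS_total = 41.3 J/K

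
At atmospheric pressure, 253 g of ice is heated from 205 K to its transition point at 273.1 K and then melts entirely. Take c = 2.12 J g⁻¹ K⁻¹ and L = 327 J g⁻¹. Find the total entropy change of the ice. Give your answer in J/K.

ΔS = 457 J/K

Warming step: ΔS₁ = m c ln(T_tr/T_i) = 253 × 2.12 × ln(273.1/205) = 153.8 J/K.
Phase change: ΔS₂ = +mL/T_tr = 253 × 327 / 273.1 = 302.9 J/K.
ΔS_total = (153.8) + (302.9) = 457 J/K.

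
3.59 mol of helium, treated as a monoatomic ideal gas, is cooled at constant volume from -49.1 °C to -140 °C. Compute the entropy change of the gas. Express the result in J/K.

In kelvin: T₁ = 224.05 K, T₂ = 133.15 K. At constant volume, ΔS = nC_V ln(T₂/T₁) with C_V = 3R/2 = 12.47 J mol⁻¹ K⁻¹.
ΔS = 3.59 × 12.47 × ln(133.15/224.05) = -23.3 J/K.

ΔS = -23.3 J/K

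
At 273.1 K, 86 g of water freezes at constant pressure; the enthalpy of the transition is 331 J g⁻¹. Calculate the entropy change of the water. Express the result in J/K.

ΔS = -104 J/K

Heat released by the substance: Q = −mL = −86 × 331 = −28466 J.
At constant T, ΔS = Q_rev/T = −28466 / 273.1 = -104 J/K.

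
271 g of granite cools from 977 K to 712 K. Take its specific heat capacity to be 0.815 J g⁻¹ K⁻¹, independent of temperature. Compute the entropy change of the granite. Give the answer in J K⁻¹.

ΔS = -69.9 J/K

ΔS = ∫dQ_rev/T = m c ln(T₂/T₁) = 271 × 0.815 × ln(712/977) = -69.9 J/K.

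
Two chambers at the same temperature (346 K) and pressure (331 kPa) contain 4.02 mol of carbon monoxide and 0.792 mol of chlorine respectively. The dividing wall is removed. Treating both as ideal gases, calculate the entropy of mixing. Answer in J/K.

Mole fractions: x_A = 4.02/4.81 = 0.835, x_B = 0.165.
ΔS_mix = −R(n_A ln x_A + n_B ln x_B) = −8.314 × (4.02 ln 0.835 + 0.792 ln 0.165) = 17.9 J/K.

ΔS_mix = 17.9 J/K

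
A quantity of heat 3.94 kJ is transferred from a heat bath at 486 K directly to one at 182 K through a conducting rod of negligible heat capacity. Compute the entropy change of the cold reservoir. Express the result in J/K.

ΔS_cold = 21.6 J/K

The cold reservoir gains heat Q, so ΔS_cold = +Q/T_C = 3940/182 = 21.6 J/K.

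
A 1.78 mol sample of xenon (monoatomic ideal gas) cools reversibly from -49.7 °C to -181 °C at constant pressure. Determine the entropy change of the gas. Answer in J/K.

In kelvin: T₁ = 223.45 K, T₂ = 92.15 K. At constant pressure, ΔS = nC_p ln(T₂/T₁) with C_p = 5R/2 = 20.79 J mol⁻¹ K⁻¹.
ΔS = 1.78 × 20.79 × ln(92.15/223.45) = -32.8 J/K.

ΔS = -32.8 J/K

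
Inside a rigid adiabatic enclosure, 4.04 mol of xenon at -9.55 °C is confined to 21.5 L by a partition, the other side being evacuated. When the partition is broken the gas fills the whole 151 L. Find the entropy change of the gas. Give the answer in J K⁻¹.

ΔS_gas = 65.5 J/K

No heat is exchanged and no work is done, so the ideal-gas temperature stays constant.
Entropy is a state function; using a reversible isothermal path, ΔS_gas = nR ln(V₂/V₁) = 4.04 × 8.314 × ln(151/21.5) = 65.5 J/K.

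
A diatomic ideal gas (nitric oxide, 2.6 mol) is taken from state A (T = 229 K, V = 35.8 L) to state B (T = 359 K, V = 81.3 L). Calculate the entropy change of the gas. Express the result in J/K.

Entropy is a state function: ΔS = nC_V ln(T₂/T₁) + nR ln(V₂/V₁), with C_V = 5R/2 = 20.79 J mol⁻¹ K⁻¹ for a diatomic ideal gas.
ΔS = 2.6 × [20.79 × ln(359/229) + 8.314 × ln(81.3/35.8)] = 42 J/K.

ΔS = 42 J/K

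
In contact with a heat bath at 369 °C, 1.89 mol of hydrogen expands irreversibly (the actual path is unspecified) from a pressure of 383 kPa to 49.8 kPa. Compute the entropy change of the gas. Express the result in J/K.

Entropy is a state function, so ΔS_gas depends only on the end states.
For an isothermal ideal gas ΔS_gas = nR ln(P₁/P₂) = 1.89 × 8.314 × ln(383/49.8) = 32.1 J/K.

ΔS_gas = 32.1 J/K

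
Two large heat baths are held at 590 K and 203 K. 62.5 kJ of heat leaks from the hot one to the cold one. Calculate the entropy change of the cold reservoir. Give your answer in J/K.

The cold reservoir gains heat Q, so ΔS_cold = +Q/T_C = 62500/203 = 308 J/K.

ΔS_cold = 308 J/K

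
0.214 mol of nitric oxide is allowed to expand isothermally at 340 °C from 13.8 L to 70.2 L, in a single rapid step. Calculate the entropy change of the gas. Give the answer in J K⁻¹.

ΔS_gas = 2.89 J/K

Entropy is a state function, so ΔS_gas depends only on the end states.
For an isothermal ideal gas ΔS_gas = nR ln(V₂/V₁) = 0.214 × 8.314 × ln(70.2/13.8) = 2.89 J/K.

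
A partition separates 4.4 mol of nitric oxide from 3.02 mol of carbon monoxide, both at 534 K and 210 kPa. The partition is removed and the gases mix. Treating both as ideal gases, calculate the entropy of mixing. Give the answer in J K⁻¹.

ΔS_mix = 41.7 J/K

Mole fractions: x_A = 4.4/7.42 = 0.593, x_B = 0.407.
ΔS_mix = −R(n_A ln x_A + n_B ln x_B) = −8.314 × (4.4 ln 0.593 + 3.02 ln 0.407) = 41.7 J/K.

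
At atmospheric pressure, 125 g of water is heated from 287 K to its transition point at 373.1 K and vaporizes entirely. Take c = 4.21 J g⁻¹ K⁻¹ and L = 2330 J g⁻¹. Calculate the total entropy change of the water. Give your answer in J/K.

ΔS = 919 J/K

Warming step: ΔS₁ = m c ln(T_tr/T_i) = 125 × 4.21 × ln(373.1/287) = 138.1 J/K.
Phase change: ΔS₂ = +mL/T_tr = 125 × 2330 / 373.1 = 780.6 J/K.
ΔS_total = (138.1) + (780.6) = 919 J/K.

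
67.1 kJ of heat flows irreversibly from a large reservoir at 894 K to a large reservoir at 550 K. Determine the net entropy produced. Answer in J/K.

ΔS_hot = −Q/T_H = −67100/894 = -75.06 J/K and ΔS_cold = +Q/T_C = 67100/550 = 122 J/K.
ΔS_total = -75.06 + 122 = 46.9 J/K, positive as the second law requires.

ΔS_total = 46.9 J/K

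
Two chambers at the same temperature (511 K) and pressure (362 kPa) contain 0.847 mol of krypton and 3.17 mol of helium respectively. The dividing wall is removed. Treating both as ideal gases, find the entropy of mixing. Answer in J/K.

ΔS_mix = 17.2 J/K

Mole fractions: x_A = 0.847/4.02 = 0.211, x_B = 0.789.
ΔS_mix = −R(n_A ln x_A + n_B ln x_B) = −8.314 × (0.847 ln 0.211 + 3.17 ln 0.789) = 17.2 J/K.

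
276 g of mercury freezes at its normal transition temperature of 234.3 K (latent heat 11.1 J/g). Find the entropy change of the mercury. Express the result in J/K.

Heat released by the substance: Q = −mL = −276 × 11.1 = −3063.6 J.
At constant T, ΔS = Q_rev/T = −3063.6 / 234.3 = -13.1 J/K.

ΔS = -13.1 J/K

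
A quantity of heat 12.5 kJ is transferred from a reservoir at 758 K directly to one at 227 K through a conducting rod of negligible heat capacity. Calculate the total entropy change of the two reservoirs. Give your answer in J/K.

ΔS_hot = −Q/T_H = −12500/758 = -16.49 J/K and ΔS_cold = +Q/T_C = 12500/227 = 55.07 J/K.
ΔS_total = -16.49 + 55.07 = 38.6 J/K, positive as the second law requires.

ΔS_total = 38.6 J/K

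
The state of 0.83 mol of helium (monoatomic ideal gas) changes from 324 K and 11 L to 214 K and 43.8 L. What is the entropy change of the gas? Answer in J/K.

Entropy is a state function: ΔS = nC_V ln(T₂/T₁) + nR ln(V₂/V₁), with C_V = 3R/2 = 12.47 J mol⁻¹ K⁻¹ for a monoatomic ideal gas.
ΔS = 0.83 × [12.47 × ln(214/324) + 8.314 × ln(43.8/11)] = 5.24 J/K.

ΔS = 5.24 J/K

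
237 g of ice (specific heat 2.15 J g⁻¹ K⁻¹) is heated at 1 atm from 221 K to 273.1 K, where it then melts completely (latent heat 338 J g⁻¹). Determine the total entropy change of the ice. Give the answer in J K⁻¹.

Warming step: ΔS₁ = m c ln(T_tr/T_i) = 237 × 2.15 × ln(273.1/221) = 107.9 J/K.
Phase change: ΔS₂ = +mL/T_tr = 237 × 338 / 273.1 = 293.3 J/K.
ΔS_total = (107.9) + (293.3) = 401 J/K.

ΔS = 401 J/K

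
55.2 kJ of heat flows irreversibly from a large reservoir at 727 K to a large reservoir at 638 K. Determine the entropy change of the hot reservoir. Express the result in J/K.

ΔS_hot = -75.9 J/K

The hot reservoir loses heat Q, so ΔS_hot = −Q/T_H = −55200/727 = -75.9 J/K.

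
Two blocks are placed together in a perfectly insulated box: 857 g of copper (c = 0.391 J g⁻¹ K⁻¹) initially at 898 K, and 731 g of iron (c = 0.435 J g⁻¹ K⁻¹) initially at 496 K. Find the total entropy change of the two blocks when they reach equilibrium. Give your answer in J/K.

Energy balance: T_f = (m₁c₁T₁ + m₂c₂T₂)/(m₁c₁ + m₂c₂) = 702.26 K.
ΔS₁ = m₁c₁ ln(T_f/T₁) = 335.087 × ln(702.26/898) = -82.38 J/K.
ΔS₂ = m₂c₂ ln(T_f/T₂) = 317.985 × ln(702.26/496) = 110.6 J/K.
ΔS_total = -82.38 + 110.6 = 28.2 J/K.

ΔS_total = 28.2 J/K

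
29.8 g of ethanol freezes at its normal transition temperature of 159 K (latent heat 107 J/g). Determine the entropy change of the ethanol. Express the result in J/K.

Heat released by the substance: Q = −mL = −29.8 × 107 = −3188.6 J.
At constant T, ΔS = Q_rev/T = −3188.6 / 159 = -20.1 J/K.

ΔS = -20.1 J/K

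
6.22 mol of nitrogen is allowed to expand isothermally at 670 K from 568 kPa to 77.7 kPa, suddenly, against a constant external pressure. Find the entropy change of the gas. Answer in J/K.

Entropy is a state function, so ΔS_gas depends only on the end states.
For an isothermal ideal gas ΔS_gas = nR ln(P₁/P₂) = 6.22 × 8.314 × ln(568/77.7) = 103 J/K.

ΔS_gas = 103 J/K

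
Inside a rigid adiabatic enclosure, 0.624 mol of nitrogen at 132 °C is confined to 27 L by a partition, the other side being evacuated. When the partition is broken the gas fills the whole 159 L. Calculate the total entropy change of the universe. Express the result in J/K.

ΔS_universe = 9.2 J/K

No heat is exchanged and no work is done, so the ideal-gas temperature stays constant.
Entropy is a state function; using a reversible isothermal path, ΔS_gas = nR ln(V₂/V₁) = 0.624 × 8.314 × ln(159/27) = 9.2 J/K.
The insulated surroundings exchange no heat, so ΔS_surr = 0 and ΔS_universe = ΔS_gas.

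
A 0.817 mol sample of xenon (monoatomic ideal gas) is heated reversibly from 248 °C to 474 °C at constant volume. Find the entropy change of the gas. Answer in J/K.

ΔS = 3.67 J/K

In kelvin: T₁ = 521.15 K, T₂ = 747.15 K. At constant volume, ΔS = nC_V ln(T₂/T₁) with C_V = 3R/2 = 12.47 J mol⁻¹ K⁻¹.
ΔS = 0.817 × 12.47 × ln(747.15/521.15) = 3.67 J/K.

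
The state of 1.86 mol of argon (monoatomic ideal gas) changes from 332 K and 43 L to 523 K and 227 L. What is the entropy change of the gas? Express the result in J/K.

Entropy is a state function: ΔS = nC_V ln(T₂/T₁) + nR ln(V₂/V₁), with C_V = 3R/2 = 12.47 J mol⁻¹ K⁻¹ for a monoatomic ideal gas.
ΔS = 1.86 × [12.47 × ln(523/332) + 8.314 × ln(227/43)] = 36.3 J/K.

ΔS = 36.3 J/K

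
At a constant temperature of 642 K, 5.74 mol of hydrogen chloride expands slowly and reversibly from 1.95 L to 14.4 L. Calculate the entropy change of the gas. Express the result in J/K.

For an isothermal ideal gas ΔS_gas = nR ln(V₂/V₁) = 5.74 × 8.314 × ln(14.4/1.95) = 95.4 J/K.

ΔS_gas = 95.4 J/K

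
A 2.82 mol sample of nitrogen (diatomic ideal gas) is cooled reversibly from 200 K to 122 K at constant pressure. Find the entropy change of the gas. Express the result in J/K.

ΔS = -40.6 J/K

At constant pressure, ΔS = nC_p ln(T₂/T₁) with C_p = 7R/2 = 29.1 J mol⁻¹ K⁻¹.
ΔS = 2.82 × 29.1 × ln(122/200) = -40.6 J/K.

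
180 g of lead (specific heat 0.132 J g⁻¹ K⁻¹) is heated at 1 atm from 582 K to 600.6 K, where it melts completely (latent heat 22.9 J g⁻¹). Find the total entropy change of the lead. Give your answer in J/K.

ΔS = 7.61 J/K

Warming step: ΔS₁ = m c ln(T_tr/T_i) = 180 × 0.132 × ln(600.6/582) = 0.7475 J/K.
Phase change: ΔS₂ = +mL/T_tr = 180 × 22.9 / 600.6 = 6.863 J/K.
ΔS_total = (0.7475) + (6.863) = 7.61 J/K.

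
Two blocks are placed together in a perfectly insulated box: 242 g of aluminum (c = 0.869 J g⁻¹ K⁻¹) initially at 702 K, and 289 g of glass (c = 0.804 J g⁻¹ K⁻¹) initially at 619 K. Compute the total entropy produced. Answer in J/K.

Energy balance: T_f = (m₁c₁T₁ + m₂c₂T₂)/(m₁c₁ + m₂c₂) = 658.43 K.
ΔS₁ = m₁c₁ ln(T_f/T₁) = 210.298 × ln(658.43/702) = -13.474 J/K.
ΔS₂ = m₂c₂ ln(T_f/T₂) = 232.356 × ln(658.43/619) = 14.349 J/K.
ΔS_total = -13.474 + 14.349 = 0.875 J/K.

ΔS_total = 0.875 J/K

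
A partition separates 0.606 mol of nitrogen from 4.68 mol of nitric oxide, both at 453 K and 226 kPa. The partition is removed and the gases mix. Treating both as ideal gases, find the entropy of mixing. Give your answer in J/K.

Mole fractions: x_A = 0.606/5.29 = 0.115, x_B = 0.885.
ΔS_mix = −R(n_A ln x_A + n_B ln x_B) = −8.314 × (0.606 ln 0.115 + 4.68 ln 0.885) = 15.7 J/K.

ΔS_mix = 15.7 J/K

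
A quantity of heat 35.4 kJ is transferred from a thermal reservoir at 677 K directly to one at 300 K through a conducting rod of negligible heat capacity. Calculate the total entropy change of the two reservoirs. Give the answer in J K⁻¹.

ΔS_hot = −Q/T_H = −35400/677 = -52.29 J/K and ΔS_cold = +Q/T_C = 35400/300 = 118 J/K.
ΔS_total = -52.29 + 118 = 65.7 J/K, positive as the second law requires.

ΔS_total = 65.7 J/K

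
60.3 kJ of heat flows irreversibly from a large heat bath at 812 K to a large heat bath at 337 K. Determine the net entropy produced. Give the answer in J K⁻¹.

ΔS_hot = −Q/T_H = −60300/812 = -74.26 J/K and ΔS_cold = +Q/T_C = 60300/337 = 178.9 J/K.
ΔS_total = -74.26 + 178.9 = 105 J/K, positive as the second law requires.

ΔS_total = 105 J/K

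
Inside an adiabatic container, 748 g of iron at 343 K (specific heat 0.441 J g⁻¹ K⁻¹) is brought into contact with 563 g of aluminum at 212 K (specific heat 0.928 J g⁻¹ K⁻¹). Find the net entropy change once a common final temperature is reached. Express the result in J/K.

ΔS_total = 24 J/K

Energy balance: T_f = (m₁c₁T₁ + m₂c₂T₂)/(m₁c₁ + m₂c₂) = 262.7 K.
ΔS₁ = m₁c₁ ln(T_f/T₁) = 329.868 × ln(262.7/343) = -87.98 J/K.
ΔS₂ = m₂c₂ ln(T_f/T₂) = 522.464 × ln(262.7/212) = 112 J/K.
ΔS_total = -87.98 + 112 = 24 J/K.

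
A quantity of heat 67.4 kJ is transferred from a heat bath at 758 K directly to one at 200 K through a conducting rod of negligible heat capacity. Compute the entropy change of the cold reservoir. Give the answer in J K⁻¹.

ΔS_cold = 337 J/K

The cold reservoir gains heat Q, so ΔS_cold = +Q/T_C = 67400/200 = 337 J/K.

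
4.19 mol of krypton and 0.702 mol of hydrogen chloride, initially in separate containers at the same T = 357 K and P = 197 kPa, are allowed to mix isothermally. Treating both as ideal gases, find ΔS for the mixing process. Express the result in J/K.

Mole fractions: x_A = 4.19/4.89 = 0.857, x_B = 0.143.
ΔS_mix = −R(n_A ln x_A + n_B ln x_B) = −8.314 × (4.19 ln 0.857 + 0.702 ln 0.143) = 16.7 J/K.

ΔS_mix = 16.7 J/K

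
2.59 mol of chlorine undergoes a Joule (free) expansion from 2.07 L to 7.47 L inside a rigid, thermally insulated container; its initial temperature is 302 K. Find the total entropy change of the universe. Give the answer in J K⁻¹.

ΔS_universe = 27.6 J/K

No heat is exchanged and no work is done, so the ideal-gas temperature stays constant.
Entropy is a state function; using a reversible isothermal path, ΔS_gas = nR ln(V₂/V₁) = 2.59 × 8.314 × ln(7.47/2.07) = 27.6 J/K.
The insulated surroundings exchange no heat, so ΔS_surr = 0 and ΔS_universe = ΔS_gas.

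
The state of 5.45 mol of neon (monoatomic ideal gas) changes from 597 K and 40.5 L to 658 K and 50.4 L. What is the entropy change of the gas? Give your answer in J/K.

ΔS = 16.5 J/K

Entropy is a state function: ΔS = nC_V ln(T₂/T₁) + nR ln(V₂/V₁), with C_V = 3R/2 = 12.47 J mol⁻¹ K⁻¹ for a monoatomic ideal gas.
ΔS = 5.45 × [12.47 × ln(658/597) + 8.314 × ln(50.4/40.5)] = 16.5 J/K.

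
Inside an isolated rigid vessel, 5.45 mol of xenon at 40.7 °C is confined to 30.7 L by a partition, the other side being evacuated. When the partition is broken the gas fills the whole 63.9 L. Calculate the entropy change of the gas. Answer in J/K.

ΔS_gas = 33.2 J/K

No heat is exchanged and no work is done, so the ideal-gas temperature stays constant.
Entropy is a state function; using a reversible isothermal path, ΔS_gas = nR ln(V₂/V₁) = 5.45 × 8.314 × ln(63.9/30.7) = 33.2 J/K.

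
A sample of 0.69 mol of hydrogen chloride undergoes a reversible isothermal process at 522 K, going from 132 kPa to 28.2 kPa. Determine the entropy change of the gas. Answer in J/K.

ΔS_gas = 8.85 J/K

For an isothermal ideal gas ΔS_gas = nR ln(P₁/P₂) = 0.69 × 8.314 × ln(132/28.2) = 8.85 J/K.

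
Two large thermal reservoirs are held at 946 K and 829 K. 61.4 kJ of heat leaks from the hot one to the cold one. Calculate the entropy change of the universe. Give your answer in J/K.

ΔS_hot = −Q/T_H = −61400/946 = -64.905 J/K and ΔS_cold = +Q/T_C = 61400/829 = 74.065 J/K.
ΔS_total = -64.905 + 74.065 = 9.16 J/K, positive as the second law requires.

ΔS_total = 9.16 J/K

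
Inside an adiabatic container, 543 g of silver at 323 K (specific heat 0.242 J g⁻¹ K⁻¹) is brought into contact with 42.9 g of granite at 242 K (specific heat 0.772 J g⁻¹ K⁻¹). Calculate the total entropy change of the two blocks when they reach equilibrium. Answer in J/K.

ΔS_total = 1.04 J/K

Energy balance: T_f = (m₁c₁T₁ + m₂c₂T₂)/(m₁c₁ + m₂c₂) = 306.69 K.
ΔS₁ = m₁c₁ ln(T_f/T₁) = 131.406 × ln(306.69/323) = -6.807 J/K.
ΔS₂ = m₂c₂ ln(T_f/T₂) = 33.1188 × ln(306.69/242) = 7.846 J/K.
ΔS_total = -6.807 + 7.846 = 1.04 J/K.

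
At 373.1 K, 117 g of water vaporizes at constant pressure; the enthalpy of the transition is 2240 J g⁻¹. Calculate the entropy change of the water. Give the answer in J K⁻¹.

Heat absorbed by the substance: Q = mL = 117 × 2240 = 262080 J.
At constant T, ΔS = Q_rev/T = 262080 / 373.1 = 702 J/K.

ΔS = 702 J/K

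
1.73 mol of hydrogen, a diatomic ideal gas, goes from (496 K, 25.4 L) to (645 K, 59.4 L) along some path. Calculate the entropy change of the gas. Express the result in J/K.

ΔS = 21.7 J/K

Entropy is a state function: ΔS = nC_V ln(T₂/T₁) + nR ln(V₂/V₁), with C_V = 5R/2 = 20.79 J mol⁻¹ K⁻¹ for a diatomic ideal gas.
ΔS = 1.73 × [20.79 × ln(645/496) + 8.314 × ln(59.4/25.4)] = 21.7 J/K.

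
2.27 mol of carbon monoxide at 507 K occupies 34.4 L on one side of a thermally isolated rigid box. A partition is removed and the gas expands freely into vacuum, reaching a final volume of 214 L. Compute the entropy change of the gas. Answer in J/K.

ΔS_gas = 34.5 J/K

For an ideal gas in free expansion Q = 0 and W = 0, so T is unchanged.
Entropy is a state function; using a reversible isothermal path, ΔS_gas = nR ln(V₂/V₁) = 2.27 × 8.314 × ln(214/34.4) = 34.5 J/K.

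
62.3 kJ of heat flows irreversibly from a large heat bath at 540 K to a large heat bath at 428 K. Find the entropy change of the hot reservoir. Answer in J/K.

The hot reservoir loses heat Q, so ΔS_hot = −Q/T_H = −62300/540 = -115 J/K.

ΔS_hot = -115 J/K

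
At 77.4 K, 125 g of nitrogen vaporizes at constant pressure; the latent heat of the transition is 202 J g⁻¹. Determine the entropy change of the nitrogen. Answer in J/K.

ΔS = 326 J/K

Heat absorbed by the substance: Q = mL = 125 × 202 = 25250 J.
At constant T, ΔS = Q_rev/T = 25250 / 77.4 = 326 J/K.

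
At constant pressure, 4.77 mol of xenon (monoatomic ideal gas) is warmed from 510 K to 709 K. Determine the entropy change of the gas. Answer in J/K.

ΔS = 32.7 J/K

At constant pressure, ΔS = nC_p ln(T₂/T₁) with C_p = 5R/2 = 20.79 J mol⁻¹ K⁻¹.
ΔS = 4.77 × 20.79 × ln(709/510) = 32.7 J/K.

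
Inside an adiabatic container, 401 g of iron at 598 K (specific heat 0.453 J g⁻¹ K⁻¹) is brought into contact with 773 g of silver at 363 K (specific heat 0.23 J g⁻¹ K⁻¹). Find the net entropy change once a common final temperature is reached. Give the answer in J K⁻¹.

ΔS_total = 11.1 J/K

Energy balance: T_f = (m₁c₁T₁ + m₂c₂T₂)/(m₁c₁ + m₂c₂) = 481.76 K.
ΔS₁ = m₁c₁ ln(T_f/T₁) = 181.653 × ln(481.76/598) = -39.26 J/K.
ΔS₂ = m₂c₂ ln(T_f/T₂) = 177.79 × ln(481.76/363) = 50.32 J/K.
ΔS_total = -39.26 + 50.32 = 11.1 J/K.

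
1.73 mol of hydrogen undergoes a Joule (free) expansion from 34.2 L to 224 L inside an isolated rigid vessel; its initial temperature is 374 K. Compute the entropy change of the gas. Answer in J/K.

ΔS_gas = 27 J/K

No heat is exchanged and no work is done, so the ideal-gas temperature stays constant.
Entropy is a state function; using a reversible isothermal path, ΔS_gas = nR ln(V₂/V₁) = 1.73 × 8.314 × ln(224/34.2) = 27 J/K.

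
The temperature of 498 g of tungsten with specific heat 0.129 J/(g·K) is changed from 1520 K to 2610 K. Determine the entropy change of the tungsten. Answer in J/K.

ΔS = ∫dQ_rev/T = m c ln(T₂/T₁) = 498 × 0.129 × ln(2610/1520) = 34.7 J/K.

ΔS = 34.7 J/K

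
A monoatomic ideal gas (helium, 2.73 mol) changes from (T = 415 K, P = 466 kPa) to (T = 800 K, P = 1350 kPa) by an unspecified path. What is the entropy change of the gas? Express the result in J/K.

ΔS = 13.1 J/K

ΔS = nC_p ln(T₂/T₁) − nR ln(P₂/P₁), with C_p = 5R/2 = 20.79 J mol⁻¹ K⁻¹ for a monoatomic ideal gas.
ΔS = 2.73 × [20.79 × ln(800/415) − 8.314 × ln(1350/466)] = 13.1 J/K.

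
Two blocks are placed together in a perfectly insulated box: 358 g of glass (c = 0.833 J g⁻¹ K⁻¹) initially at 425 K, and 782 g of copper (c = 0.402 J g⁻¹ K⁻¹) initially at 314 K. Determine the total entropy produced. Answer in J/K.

ΔS_total = 7 J/K

Energy balance: T_f = (m₁c₁T₁ + m₂c₂T₂)/(m₁c₁ + m₂c₂) = 368.04 K.
ΔS₁ = m₁c₁ ln(T_f/T₁) = 298.214 × ln(368.04/425) = -42.915 J/K.
ΔS₂ = m₂c₂ ln(T_f/T₂) = 314.364 × ln(368.04/314) = 49.918 J/K.
ΔS_total = -42.915 + 49.918 = 7 J/K.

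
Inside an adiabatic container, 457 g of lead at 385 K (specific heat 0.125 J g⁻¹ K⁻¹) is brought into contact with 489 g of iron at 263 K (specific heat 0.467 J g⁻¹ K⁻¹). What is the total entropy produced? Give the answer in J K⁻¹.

ΔS_total = 3.57 J/K

Energy balance: T_f = (m₁c₁T₁ + m₂c₂T₂)/(m₁c₁ + m₂c₂) = 287.41 K.
ΔS₁ = m₁c₁ ln(T_f/T₁) = 57.125 × ln(287.41/385) = -16.7 J/K.
ΔS₂ = m₂c₂ ln(T_f/T₂) = 228.363 × ln(287.41/263) = 20.27 J/K.
ΔS_total = -16.7 + 20.27 = 3.57 J/K.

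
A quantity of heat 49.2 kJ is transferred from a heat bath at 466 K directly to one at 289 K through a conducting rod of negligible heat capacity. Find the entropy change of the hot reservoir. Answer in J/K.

ΔS_hot = -106 J/K

The hot reservoir loses heat Q, so ΔS_hot = −Q/T_H = −49200/466 = -106 J/K.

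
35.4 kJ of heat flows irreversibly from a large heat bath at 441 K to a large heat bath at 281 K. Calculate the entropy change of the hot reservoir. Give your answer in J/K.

ΔS_hot = -80.3 J/K

The hot reservoir loses heat Q, so ΔS_hot = −Q/T_H = −35400/441 = -80.3 J/K.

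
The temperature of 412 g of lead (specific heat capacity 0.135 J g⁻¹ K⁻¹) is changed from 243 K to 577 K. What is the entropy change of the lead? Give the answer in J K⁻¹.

ΔS = ∫dQ_rev/T = m c ln(T₂/T₁) = 412 × 0.135 × ln(577/243) = 48.1 J/K.

ΔS = 48.1 J/K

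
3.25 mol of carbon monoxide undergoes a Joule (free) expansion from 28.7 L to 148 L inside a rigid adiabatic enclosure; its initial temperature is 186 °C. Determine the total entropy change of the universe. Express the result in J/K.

For an ideal gas in free expansion Q = 0 and W = 0, so T is unchanged.
Entropy is a state function; using a reversible isothermal path, ΔS_gas = nR ln(V₂/V₁) = 3.25 × 8.314 × ln(148/28.7) = 44.3 J/K.
The insulated surroundings exchange no heat, so ΔS_surr = 0 and ΔS_universe = ΔS_gas.

ΔS_universe = 44.3 J/K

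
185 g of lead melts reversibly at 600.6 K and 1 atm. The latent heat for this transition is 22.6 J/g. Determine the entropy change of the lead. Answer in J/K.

Heat absorbed by the substance: Q = mL = 185 × 22.6 = 4181 J.
At constant T, ΔS = Q_rev/T = 4181 / 600.6 = 6.96 J/K.

ΔS = 6.96 J/K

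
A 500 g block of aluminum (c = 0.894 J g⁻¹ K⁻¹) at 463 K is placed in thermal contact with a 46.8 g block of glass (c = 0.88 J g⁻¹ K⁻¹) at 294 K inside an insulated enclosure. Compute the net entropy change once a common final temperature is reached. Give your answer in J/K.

ΔS_total = 3.43 J/K

Energy balance: T_f = (m₁c₁T₁ + m₂c₂T₂)/(m₁c₁ + m₂c₂) = 448.74 K.
ΔS₁ = m₁c₁ ln(T_f/T₁) = 447 × ln(448.74/463) = -13.981 J/K.
ΔS₂ = m₂c₂ ln(T_f/T₂) = 41.184 × ln(448.74/294) = 17.415 J/K.
ΔS_total = -13.981 + 17.415 = 3.43 J/K.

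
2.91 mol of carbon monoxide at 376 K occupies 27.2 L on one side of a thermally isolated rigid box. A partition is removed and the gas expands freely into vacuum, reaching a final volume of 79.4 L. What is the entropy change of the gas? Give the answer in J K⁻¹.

No heat is exchanged and no work is done, so the ideal-gas temperature stays constant.
Entropy is a state function; using a reversible isothermal path, ΔS_gas = nR ln(V₂/V₁) = 2.91 × 8.314 × ln(79.4/27.2) = 25.9 J/K.

ΔS_gas = 25.9 J/K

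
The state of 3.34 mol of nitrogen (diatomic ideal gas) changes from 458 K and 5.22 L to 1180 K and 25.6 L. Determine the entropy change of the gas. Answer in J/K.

Entropy is a state function: ΔS = nC_V ln(T₂/T₁) + nR ln(V₂/V₁), with C_V = 5R/2 = 20.79 J mol⁻¹ K⁻¹ for a diatomic ideal gas.
ΔS = 3.34 × [20.79 × ln(1180/458) + 8.314 × ln(25.6/5.22)] = 110 J/K.

ΔS = 110 J/K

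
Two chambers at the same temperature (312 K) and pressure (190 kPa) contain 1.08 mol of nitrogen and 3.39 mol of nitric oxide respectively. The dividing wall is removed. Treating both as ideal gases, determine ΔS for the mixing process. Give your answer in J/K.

ΔS_mix = 20.5 J/K

Mole fractions: x_A = 1.08/4.47 = 0.242, x_B = 0.758.
ΔS_mix = −R(n_A ln x_A + n_B ln x_B) = −8.314 × (1.08 ln 0.242 + 3.39 ln 0.758) = 20.5 J/K.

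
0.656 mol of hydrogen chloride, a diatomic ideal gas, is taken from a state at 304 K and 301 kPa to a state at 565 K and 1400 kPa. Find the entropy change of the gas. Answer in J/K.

ΔS = nC_p ln(T₂/T₁) − nR ln(P₂/P₁), with C_p = 7R/2 = 29.1 J mol⁻¹ K⁻¹ for a diatomic ideal gas.
ΔS = 0.656 × [29.1 × ln(565/304) − 8.314 × ln(1400/301)] = 3.45 J/K.

ΔS = 3.45 J/K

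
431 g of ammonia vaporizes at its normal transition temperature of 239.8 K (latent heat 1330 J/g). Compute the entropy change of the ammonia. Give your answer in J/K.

Heat absorbed by the substance: Q = mL = 431 × 1330 = 573230 J.
At constant T, ΔS = Q_rev/T = 573230 / 239.8 = 2390 J/K.

ΔS = 2390 J/K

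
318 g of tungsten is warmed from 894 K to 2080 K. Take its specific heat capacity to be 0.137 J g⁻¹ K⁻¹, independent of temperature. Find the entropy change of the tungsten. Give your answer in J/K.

ΔS = 36.8 J/K

ΔS = ∫dQ_rev/T = m c ln(T₂/T₁) = 318 × 0.137 × ln(2080/894) = 36.8 J/K.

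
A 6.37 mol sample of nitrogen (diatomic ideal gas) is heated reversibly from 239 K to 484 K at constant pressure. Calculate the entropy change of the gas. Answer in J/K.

ΔS = 131 J/K

At constant pressure, ΔS = nC_p ln(T₂/T₁) with C_p = 7R/2 = 29.1 J mol⁻¹ K⁻¹.
ΔS = 6.37 × 29.1 × ln(484/239) = 131 J/K.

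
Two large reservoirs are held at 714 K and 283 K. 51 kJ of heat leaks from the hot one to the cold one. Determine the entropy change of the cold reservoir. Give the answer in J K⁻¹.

The cold reservoir gains heat Q, so ΔS_cold = +Q/T_C = 51000/283 = 180 J/K.

ΔS_cold = 180 J/K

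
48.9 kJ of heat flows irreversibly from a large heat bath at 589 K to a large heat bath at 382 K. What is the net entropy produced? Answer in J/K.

ΔS_hot = −Q/T_H = −48900/589 = -83.02 J/K and ΔS_cold = +Q/T_C = 48900/382 = 128 J/K.
ΔS_total = -83.02 + 128 = 45 J/K, positive as the second law requires.

ΔS_total = 45 J/K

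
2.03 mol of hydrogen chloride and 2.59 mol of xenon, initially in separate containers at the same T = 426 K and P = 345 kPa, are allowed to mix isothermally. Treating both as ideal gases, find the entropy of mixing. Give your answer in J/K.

Mole fractions: x_A = 2.03/4.62 = 0.439, x_B = 0.561.
ΔS_mix = −R(n_A ln x_A + n_B ln x_B) = −8.314 × (2.03 ln 0.439 + 2.59 ln 0.561) = 26.3 J/K.

ΔS_mix = 26.3 J/K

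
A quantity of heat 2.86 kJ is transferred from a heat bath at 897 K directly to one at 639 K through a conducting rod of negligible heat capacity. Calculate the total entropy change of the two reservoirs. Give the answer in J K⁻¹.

ΔS_total = 1.29 J/K

ΔS_hot = −Q/T_H = −2860/897 = -3.188 J/K and ΔS_cold = +Q/T_C = 2860/639 = 4.476 J/K.
ΔS_total = -3.188 + 4.476 = 1.29 J/K, positive as the second law requires.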